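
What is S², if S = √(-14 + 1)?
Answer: -13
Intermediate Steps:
S = I*√13 (S = √(-13) = I*√13 ≈ 3.6056*I)
S² = (I*√13)² = -13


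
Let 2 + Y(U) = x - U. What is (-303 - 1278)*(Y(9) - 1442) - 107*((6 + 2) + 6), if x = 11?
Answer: 2278304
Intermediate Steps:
Y(U) = 9 - U (Y(U) = -2 + (11 - U) = 9 - U)
(-303 - 1278)*(Y(9) - 1442) - 107*((6 + 2) + 6) = (-303 - 1278)*((9 - 1*9) - 1442) - 107*((6 + 2) + 6) = -1581*((9 - 9) - 1442) - 107*(8 + 6) = -1581*(0 - 1442) - 107*14 = -1581*(-1442) - 1498 = 2279802 - 1498 = 2278304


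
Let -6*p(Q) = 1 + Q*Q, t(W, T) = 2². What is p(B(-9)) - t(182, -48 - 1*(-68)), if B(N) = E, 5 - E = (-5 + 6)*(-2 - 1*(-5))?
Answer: -29/6 ≈ -4.8333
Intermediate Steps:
E = 2 (E = 5 - (-5 + 6)*(-2 - 1*(-5)) = 5 - (-2 + 5) = 5 - 3 = 2)
t(W, T) = 4
B(N) = 2
p(Q) = -⅙ - Q²/6 (p(Q) = -(1 + Q*Q)/6 = -(1 + Q²)/6 = -⅙ - Q²/6)
p(B(-9)) - t(182, -48 - 1*(-68)) = (-⅙ - ⅙*2²) - 1*4 = (-⅙ - ⅙*4) - 4 = (-⅙ - ⅔) - 4 = -⅚ - 4 = -29/6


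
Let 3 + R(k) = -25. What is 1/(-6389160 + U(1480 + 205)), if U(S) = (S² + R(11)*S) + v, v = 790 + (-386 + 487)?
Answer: -1/3596224 ≈ -2.7807e-7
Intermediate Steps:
R(k) = -28 (R(k) = -3 - 25 = -28)
v = 891 (v = 790 + 101 = 891)
U(S) = 891 + S² - 28*S (U(S) = (S² - 28*S) + 891 = 891 + S² - 28*S)
1/(-6389160 + U(1480 + 205)) = 1/(-6389160 + (891 + (1480 + 205)² - 28*(1480 + 205))) = 1/(-6389160 + (891 + 1685² - 28*1685)) = 1/(-6389160 + (891 + 2839225 - 47180)) = 1/(-6389160 + 2792936) = 1/(-3596224) = -1/3596224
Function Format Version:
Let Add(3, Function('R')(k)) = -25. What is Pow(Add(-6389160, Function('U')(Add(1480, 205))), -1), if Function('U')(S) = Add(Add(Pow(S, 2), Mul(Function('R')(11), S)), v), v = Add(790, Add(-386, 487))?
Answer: Rational(-1, 3596224) ≈ -2.7807e-7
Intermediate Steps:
Function('R')(k) = -28 (Function('R')(k) = Add(-3, -25) = -28)
v = 891 (v = Add(790, 101) = 891)
Function('U')(S) = Add(891, Pow(S, 2), Mul(-28, S)) (Function('U')(S) = Add(Add(Pow(S, 2), Mul(-28, S)), 891) = Add(891, Pow(S, 2), Mul(-28, S)))
Pow(Add(-6389160, Function('U')(Add(1480, 205))), -1) = Pow(Add(-6389160, Add(891, Pow(Add(1480, 205), 2), Mul(-28, Add(1480, 205)))), -1) = Pow(Add(-6389160, Add(891, Pow(1685, 2), Mul(-28, 1685))), -1) = Pow(Add(-6389160, Add(891, 2839225, -47180)), -1) = Pow(Add(-6389160, 2792936), -1) = Pow(-3596224, -1) = Rational(-1, 3596224)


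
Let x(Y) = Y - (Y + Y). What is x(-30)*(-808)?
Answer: -24240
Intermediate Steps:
x(Y) = -Y (x(Y) = Y - 2*Y = -Y)
x(-30)*(-808) = -1*(-30)*(-808) = 30*(-808) = -24240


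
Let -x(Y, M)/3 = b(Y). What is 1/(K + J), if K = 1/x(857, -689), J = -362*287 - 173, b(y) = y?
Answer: -2571/267556258 ≈ -9.6092e-6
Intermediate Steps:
x(Y, M) = -3*Y
J = -104067 (J = -103894 - 173 = -104067)
K = -1/2571 (K = 1/(-3*857) = 1/(-2571) = -1/2571 ≈ -0.00038895)
1/(K + J) = 1/(-1/2571 - 104067) = 1/(-267556258/2571) = -2571/267556258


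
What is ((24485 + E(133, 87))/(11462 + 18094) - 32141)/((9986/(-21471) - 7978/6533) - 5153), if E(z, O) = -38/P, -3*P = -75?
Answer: 370131697295504551/59362246198485500 ≈ 6.2351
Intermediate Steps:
P = 25 (P = -1/3*(-75) = 25)
E(z, O) = -38/25
((24485 + E(133, 87))/(11462 + 18094) - 32141)/((9986/(-21471) - 7978/6533) - 5153) = ((24485 - 38/25)/(11462 + 18094) - 32141)/((9986/(-21471) - 7978/6533) - 5153) = ((612087/25)/29556 - 32141)/((9986*(-1/21471) - 7978*1/6533) - 5153) = ((612087/25)*(1/29556) - 32141)/((-9986/21471 - 7978/6533) - 5153) = (204029/246300 - 32141)/(-236534176/140270043 - 5153) = -7916124271/(246300*(-723048065755/140270043)) = -7916124271/246300*(-140270043/723048065755) = 370131697295504551/59362246198485500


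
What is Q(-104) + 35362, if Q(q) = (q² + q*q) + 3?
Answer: 56997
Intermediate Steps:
Q(q) = 3 + 2*q² (Q(q) = (q² + q²) + 3 = 2*q² + 3 = 3 + 2*q²)
Q(-104) + 35362 = (3 + 2*(-104)²) + 35362 = (3 + 2*10816) + 35362 = (3 + 21632) + 35362 = 21635 + 35362 = 56997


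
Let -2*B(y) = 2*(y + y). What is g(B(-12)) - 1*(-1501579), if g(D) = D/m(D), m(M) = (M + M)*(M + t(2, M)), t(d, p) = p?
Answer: 144151585/96 ≈ 1.5016e+6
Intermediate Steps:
m(M) = 4*M² (m(M) = (M + M)*(M + M) = (2*M)*(2*M) = 4*M²)
B(y) = -2*y (B(y) = -(y + y) = -2*y)
g(D) = 1/(4*D) (g(D) = D/((4*D²)) = D*(1/(4*D²)) = 1/(4*D))
g(B(-12)) - 1*(-1501579) = 1/(4*((-2*(-12)))) - 1*(-1501579) = (¼)/24 + 1501579 = (¼)*(1/24) + 1501579 = 1/96 + 1501579 = 144151585/96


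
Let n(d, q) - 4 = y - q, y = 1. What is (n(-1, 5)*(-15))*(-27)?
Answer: 0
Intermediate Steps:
n(d, q) = 5 - q (n(d, q) = 4 + (1 - q) = 5 - q)
(n(-1, 5)*(-15))*(-27) = ((5 - 1*5)*(-15))*(-27) = ((5 - 5)*(-15))*(-27) = (0*(-15))*(-27) = 0*(-27) = 0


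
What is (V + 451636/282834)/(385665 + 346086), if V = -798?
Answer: -112624948/103482031167 ≈ -0.0010884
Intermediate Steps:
(V + 451636/282834)/(385665 + 346086) = (-798 + 451636/282834)/(385665 + 346086) = (-798 + 451636*(1/282834))/731751 = (-798 + 225818/141417)*(1/731751) = -112624948/141417*1/731751 = -112624948/103482031167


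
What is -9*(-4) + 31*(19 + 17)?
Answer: 1152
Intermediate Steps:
-9*(-4) + 31*(19 + 17) = 36 + 31*36 = 36 + 1116 = 1152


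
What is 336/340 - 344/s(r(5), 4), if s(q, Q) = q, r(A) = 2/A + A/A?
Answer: -145612/595 ≈ -244.73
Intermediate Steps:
r(A) = 1 + 2/A (r(A) = 2/A + 1 = 1 + 2/A)
336/340 - 344/s(r(5), 4) = 336/340 - 344*5/(2 + 5) = 336*(1/340) - 344/((⅕)*7) = 84/85 - 344/7/5 = 84/85 - 344*5/7 = 84/85 - 1720/7 = -145612/595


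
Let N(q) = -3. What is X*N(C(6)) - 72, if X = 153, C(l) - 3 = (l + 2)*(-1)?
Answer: -531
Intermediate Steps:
C(l) = 1 - l (C(l) = 3 + (l + 2)*(-1) = 3 + (2 + l)*(-1) = 3 + (-2 - l) = 1 - l)
X*N(C(6)) - 72 = 153*(-3) - 72 = -459 - 72 = -531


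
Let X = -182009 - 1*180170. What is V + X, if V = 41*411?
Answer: -345328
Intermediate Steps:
X = -362179 (X = -182009 - 180170 = -362179)
V = 16851
V + X = 16851 - 362179 = -345328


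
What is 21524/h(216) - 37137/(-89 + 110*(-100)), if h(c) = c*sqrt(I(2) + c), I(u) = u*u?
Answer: 37137/11089 + 5381*sqrt(55)/5940 ≈ 10.067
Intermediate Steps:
I(u) = u**2
h(c) = c*sqrt(4 + c) (h(c) = c*sqrt(2**2 + c) = c*sqrt(4 + c))
21524/h(216) - 37137/(-89 + 110*(-100)) = 21524/((216*sqrt(4 + 216))) - 37137/(-89 + 110*(-100)) = 21524/((216*sqrt(220))) - 37137/(-89 - 11000) = 21524/((216*(2*sqrt(55)))) - 37137/(-11089) = 21524/((432*sqrt(55))) - 37137*(-1/11089) = 21524*(sqrt(55)/23760) + 37137/11089 = 5381*sqrt(55)/5940 + 37137/11089 = 37137/11089 + 5381*sqrt(55)/5940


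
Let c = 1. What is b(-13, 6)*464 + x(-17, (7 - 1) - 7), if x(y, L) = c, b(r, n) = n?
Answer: 2785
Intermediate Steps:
x(y, L) = 1
b(-13, 6)*464 + x(-17, (7 - 1) - 7) = 6*464 + 1 = 2784 + 1 = 2785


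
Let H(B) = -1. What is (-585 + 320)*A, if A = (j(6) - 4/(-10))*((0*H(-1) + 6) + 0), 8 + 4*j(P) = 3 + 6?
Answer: -2067/2 ≈ -1033.5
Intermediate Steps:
j(P) = 1/4 (j(P) = -2 + (3 + 6)/4 = -2 + (1/4)*9 = -2 + 9/4 = 1/4)
A = 39/10 (A = (1/4 - 4/(-10))*((0*(-1) + 6) + 0) = (1/4 - 4*(-1/10))*((0 + 6) + 0) = (1/4 + 2/5)*(6 + 0) = (13/20)*6 = 39/10 ≈ 3.9000)
(-585 + 320)*A = (-585 + 320)*(39/10) = -265*39/10 = -2067/2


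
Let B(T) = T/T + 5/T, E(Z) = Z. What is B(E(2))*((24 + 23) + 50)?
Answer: 679/2 ≈ 339.50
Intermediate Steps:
B(T) = 1 + 5/T
B(E(2))*((24 + 23) + 50) = ((5 + 2)/2)*((24 + 23) + 50) = ((½)*7)*(47 + 50) = (7/2)*97 = 679/2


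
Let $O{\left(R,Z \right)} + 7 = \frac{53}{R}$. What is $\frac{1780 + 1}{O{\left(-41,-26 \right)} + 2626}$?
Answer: $\frac{73021}{107326} \approx 0.68037$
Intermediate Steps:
$O{\left(R,Z \right)} = -7 + \frac{53}{R}$
$\frac{1780 + 1}{O{\left(-41,-26 \right)} + 2626} = \frac{1780 + 1}{\left(-7 + \frac{53}{-41}\right) + 2626} = \frac{1781}{\left(-7 + 53 \left(- \frac{1}{41}\right)\right) + 2626} = \frac{1781}{\left(-7 - \frac{53}{41}\right) + 2626} = \frac{1781}{- \frac{340}{41} + 2626} = \frac{1781}{\frac{107326}{41}} = 1781 \cdot \frac{41}{107326} = \frac{73021}{107326}$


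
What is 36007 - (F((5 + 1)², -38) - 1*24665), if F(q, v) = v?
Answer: 60710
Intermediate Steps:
36007 - (F((5 + 1)², -38) - 1*24665) = 36007 - (-38 - 1*24665) = 36007 - (-38 - 24665) = 36007 - 1*(-24703) = 36007 + 24703 = 60710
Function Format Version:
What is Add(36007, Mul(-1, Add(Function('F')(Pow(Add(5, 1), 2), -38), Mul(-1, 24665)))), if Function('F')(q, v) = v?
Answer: 60710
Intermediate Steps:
Add(36007, Mul(-1, Add(Function('F')(Pow(Add(5, 1), 2), -38), Mul(-1, 24665)))) = Add(36007, Mul(-1, Add(-38, Mul(-1, 24665)))) = Add(36007, Mul(-1, Add(-38, -24665))) = Add(36007, Mul(-1, -24703)) = Add(36007, 24703) = 60710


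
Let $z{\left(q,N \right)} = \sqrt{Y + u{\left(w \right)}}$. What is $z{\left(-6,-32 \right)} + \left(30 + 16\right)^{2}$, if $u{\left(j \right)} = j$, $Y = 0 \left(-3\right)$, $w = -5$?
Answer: $2116 + i \sqrt{5} \approx 2116.0 + 2.2361 i$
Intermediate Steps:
$Y = 0$
$z{\left(q,N \right)} = i \sqrt{5}$ ($z{\left(q,N \right)} = \sqrt{0 - 5} = \sqrt{-5} = i \sqrt{5}$)
$z{\left(-6,-32 \right)} + \left(30 + 16\right)^{2} = i \sqrt{5} + \left(30 + 16\right)^{2} = i \sqrt{5} + 46^{2} = i \sqrt{5} + 2116 = 2116 + i \sqrt{5}$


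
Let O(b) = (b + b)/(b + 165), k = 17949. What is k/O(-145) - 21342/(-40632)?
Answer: -242998103/196388 ≈ -1237.3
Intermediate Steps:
O(b) = 2*b/(165 + b) (O(b) = (2*b)/(165 + b) = 2*b/(165 + b))
k/O(-145) - 21342/(-40632) = 17949/((2*(-145)/(165 - 145))) - 21342/(-40632) = 17949/((2*(-145)/20)) - 21342*(-1/40632) = 17949/((2*(-145)*(1/20))) + 3557/6772 = 17949/(-29/2) + 3557/6772 = 17949*(-2/29) + 3557/6772 = -35898/29 + 3557/6772 = -242998103/196388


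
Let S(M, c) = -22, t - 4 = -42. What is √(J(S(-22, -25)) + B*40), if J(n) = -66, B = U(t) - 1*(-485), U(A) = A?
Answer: √17814 ≈ 133.47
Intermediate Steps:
t = -38 (t = 4 - 42 = -38)
B = 447 (B = -38 - 1*(-485) = -38 + 485 = 447)
√(J(S(-22, -25)) + B*40) = √(-66 + 447*40) = √(-66 + 17880) = √17814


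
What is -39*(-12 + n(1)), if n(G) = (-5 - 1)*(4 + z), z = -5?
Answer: 234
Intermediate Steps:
n(G) = 6 (n(G) = (-5 - 1)*(4 - 5) = -6*(-1) = 6)
-39*(-12 + n(1)) = -39*(-12 + 6) = -39*(-6) = 234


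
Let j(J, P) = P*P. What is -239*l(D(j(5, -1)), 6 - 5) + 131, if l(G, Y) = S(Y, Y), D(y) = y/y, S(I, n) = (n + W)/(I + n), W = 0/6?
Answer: 23/2 ≈ 11.500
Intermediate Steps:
j(J, P) = P²
W = 0 (W = 0*(⅙) = 0)
S(I, n) = n/(I + n) (S(I, n) = (n + 0)/(I + n) = n/(I + n))
D(y) = 1
l(G, Y) = ½ (l(G, Y) = Y/(Y + Y) = Y/((2*Y)) = Y*(1/(2*Y)) = ½)
-239*l(D(j(5, -1)), 6 - 5) + 131 = -239*½ + 131 = -239/2 + 131 = 23/2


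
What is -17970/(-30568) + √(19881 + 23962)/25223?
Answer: 8985/15284 + √43843/25223 ≈ 0.59617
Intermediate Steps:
-17970/(-30568) + √(19881 + 23962)/25223 = -17970*(-1/30568) + √43843*(1/25223) = 8985/15284 + √43843/25223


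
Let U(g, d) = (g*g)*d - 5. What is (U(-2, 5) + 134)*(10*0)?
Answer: 0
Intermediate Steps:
U(g, d) = -5 + d*g² (U(g, d) = g²*d - 5 = d*g² - 5 = -5 + d*g²)
(U(-2, 5) + 134)*(10*0) = ((-5 + 5*(-2)²) + 134)*(10*0) = ((-5 + 5*4) + 134)*0 = ((-5 + 20) + 134)*0 = (15 + 134)*0 = 149*0 = 0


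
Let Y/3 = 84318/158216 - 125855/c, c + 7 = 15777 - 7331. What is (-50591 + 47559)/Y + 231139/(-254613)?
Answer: 169571785294512343/2444375834077407 ≈ 69.372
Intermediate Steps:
c = 8439 (c = -7 + (15777 - 7331) = -7 + 8446 = 8439)
Y = -9600357539/222530804 (Y = 3*(84318/158216 - 125855/8439) = 3*(84318*(1/158216) - 125855*1/8439) = 3*(42159/79108 - 125855/8439) = 3*(-9600357539/667592412) = -9600357539/222530804 ≈ -43.142)
(-50591 + 47559)/Y + 231139/(-254613) = (-50591 + 47559)/(-9600357539/222530804) + 231139/(-254613) = -3032*(-222530804/9600357539) + 231139*(-1/254613) = 674713397728/9600357539 - 231139/254613 = 169571785294512343/2444375834077407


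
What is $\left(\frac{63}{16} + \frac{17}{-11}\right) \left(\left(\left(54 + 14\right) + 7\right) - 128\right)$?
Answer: $- \frac{22313}{176} \approx -126.78$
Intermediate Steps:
$\left(\frac{63}{16} + \frac{17}{-11}\right) \left(\left(\left(54 + 14\right) + 7\right) - 128\right) = \left(63 \cdot \frac{1}{16} + 17 \left(- \frac{1}{11}\right)\right) \left(\left(68 + 7\right) - 128\right) = \left(\frac{63}{16} - \frac{17}{11}\right) \left(75 - 128\right) = \frac{421}{176} \left(-53\right) = - \frac{22313}{176}$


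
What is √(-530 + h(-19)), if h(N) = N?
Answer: 3*I*√61 ≈ 23.431*I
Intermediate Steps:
√(-530 + h(-19)) = √(-530 - 19) = √(-549) = 3*I*√61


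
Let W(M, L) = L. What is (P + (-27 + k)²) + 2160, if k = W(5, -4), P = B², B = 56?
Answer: 6257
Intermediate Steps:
P = 3136 (P = 56² = 3136)
k = -4
(P + (-27 + k)²) + 2160 = (3136 + (-27 - 4)²) + 2160 = (3136 + (-31)²) + 2160 = (3136 + 961) + 2160 = 4097 + 2160 = 6257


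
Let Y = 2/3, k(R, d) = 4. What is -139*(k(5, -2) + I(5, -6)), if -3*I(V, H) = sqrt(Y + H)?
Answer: -556 + 556*I*sqrt(3)/9 ≈ -556.0 + 107.0*I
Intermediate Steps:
Y = 2/3 (Y = 2*(1/3) = 2/3 ≈ 0.66667)
I(V, H) = -sqrt(2/3 + H)/3
-139*(k(5, -2) + I(5, -6)) = -139*(4 - sqrt(6 + 9*(-6))/9) = -139*(4 - sqrt(6 - 54)/9) = -139*(4 - 4*I*sqrt(3)/9) = -556 + 556*I*sqrt(3)/9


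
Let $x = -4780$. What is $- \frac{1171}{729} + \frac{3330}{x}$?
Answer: $- \frac{802495}{348462} \approx -2.303$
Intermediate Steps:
$- \frac{1171}{729} + \frac{3330}{x} = - \frac{1171}{729} + \frac{3330}{-4780} = \left(-1171\right) \frac{1}{729} + 3330 \left(- \frac{1}{4780}\right) = - \frac{1171}{729} - \frac{333}{478} = - \frac{802495}{348462}$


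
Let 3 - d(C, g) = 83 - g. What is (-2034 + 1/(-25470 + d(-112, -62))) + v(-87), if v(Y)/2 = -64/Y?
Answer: -4528970047/2228244 ≈ -2032.5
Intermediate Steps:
d(C, g) = -80 + g (d(C, g) = 3 - (83 - g) = 3 + (-83 + g) = -80 + g)
v(Y) = -128/Y (v(Y) = 2*(-64/Y) = -128/Y)
(-2034 + 1/(-25470 + d(-112, -62))) + v(-87) = (-2034 + 1/(-25470 + (-80 - 62))) - 128/(-87) = (-2034 + 1/(-25470 - 142)) - 128*(-1/87) = (-2034 + 1/(-25612)) + 128/87 = (-2034 - 1/25612) + 128/87 = -52094809/25612 + 128/87 = -4528970047/2228244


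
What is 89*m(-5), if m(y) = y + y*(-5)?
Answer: 1780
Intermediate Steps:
m(y) = -4*y (m(y) = y - 5*y = -4*y)
89*m(-5) = 89*(-4*(-5)) = 89*20 = 1780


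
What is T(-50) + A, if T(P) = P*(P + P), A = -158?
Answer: 4842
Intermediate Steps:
T(P) = 2*P² (T(P) = P*(2*P) = 2*P²)
T(-50) + A = 2*(-50)² - 158 = 2*2500 - 158 = 5000 - 158 = 4842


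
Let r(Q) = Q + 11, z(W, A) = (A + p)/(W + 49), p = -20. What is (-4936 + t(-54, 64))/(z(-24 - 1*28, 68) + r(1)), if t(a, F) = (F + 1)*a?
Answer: 4223/2 ≈ 2111.5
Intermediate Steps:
z(W, A) = (-20 + A)/(49 + W) (z(W, A) = (A - 20)/(W + 49) = (-20 + A)/(49 + W))
t(a, F) = a*(1 + F) (t(a, F) = (1 + F)*a = a*(1 + F))
r(Q) = 11 + Q
(-4936 + t(-54, 64))/(z(-24 - 1*28, 68) + r(1)) = (-4936 - 54*(1 + 64))/((-20 + 68)/(49 + (-24 - 1*28)) + (11 + 1)) = (-4936 - 54*65)/(48/(49 + (-24 - 28)) + 12) = (-4936 - 3510)/(48/(49 - 52) + 12) = -8446/(48/(-3) + 12) = -8446/(-⅓*48 + 12) = -8446/(-16 + 12) = -8446/(-4) = -8446*(-¼) = 4223/2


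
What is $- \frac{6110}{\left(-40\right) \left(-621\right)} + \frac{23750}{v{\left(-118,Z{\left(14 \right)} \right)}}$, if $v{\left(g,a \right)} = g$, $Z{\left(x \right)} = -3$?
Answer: $- \frac{29533549}{146556} \approx -201.52$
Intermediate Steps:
$- \frac{6110}{\left(-40\right) \left(-621\right)} + \frac{23750}{v{\left(-118,Z{\left(14 \right)} \right)}} = - \frac{6110}{\left(-40\right) \left(-621\right)} + \frac{23750}{-118} = - \frac{6110}{24840} + 23750 \left(- \frac{1}{118}\right) = \left(-6110\right) \frac{1}{24840} - \frac{11875}{59} = - \frac{611}{2484} - \frac{11875}{59} = - \frac{29533549}{146556}$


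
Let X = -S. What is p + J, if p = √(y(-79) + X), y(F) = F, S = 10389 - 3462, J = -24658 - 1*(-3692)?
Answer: -20966 + I*√7006 ≈ -20966.0 + 83.702*I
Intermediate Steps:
J = -20966 (J = -24658 + 3692 = -20966)
S = 6927
X = -6927 (X = -1*6927 = -6927)
p = I*√7006 (p = √(-79 - 6927) = √(-7006) = I*√7006 ≈ 83.702*I)
p + J = I*√7006 - 20966 = -20966 + I*√7006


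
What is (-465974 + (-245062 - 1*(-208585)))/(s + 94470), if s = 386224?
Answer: -502451/480694 ≈ -1.0453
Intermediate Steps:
(-465974 + (-245062 - 1*(-208585)))/(s + 94470) = (-465974 + (-245062 - 1*(-208585)))/(386224 + 94470) = (-465974 + (-245062 + 208585))/480694 = (-465974 - 36477)*(1/480694) = -502451*1/480694 = -502451/480694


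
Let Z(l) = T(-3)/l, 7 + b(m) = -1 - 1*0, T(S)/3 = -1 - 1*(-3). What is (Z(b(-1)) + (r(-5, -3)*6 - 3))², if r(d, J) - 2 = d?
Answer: 7569/16 ≈ 473.06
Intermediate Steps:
r(d, J) = 2 + d
T(S) = 6 (T(S) = 3*(-1 - 1*(-3)) = 3*(-1 + 3) = 3*2 = 6)
b(m) = -8 (b(m) = -7 + (-1 - 1*0) = -7 + (-1 + 0) = -7 - 1 = -8)
Z(l) = 6/l
(Z(b(-1)) + (r(-5, -3)*6 - 3))² = (6/(-8) + ((2 - 5)*6 - 3))² = (6*(-⅛) + (-3*6 - 3))² = (-¾ + (-18 - 3))² = (-¾ - 21)² = (-87/4)² = 7569/16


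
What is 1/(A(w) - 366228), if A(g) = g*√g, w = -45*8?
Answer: I/(108*(-3391*I + 20*√10)) ≈ -2.7296e-6 + 5.091e-8*I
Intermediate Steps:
w = -360
A(g) = g^(3/2)
1/(A(w) - 366228) = 1/((-360)^(3/2) - 366228) = 1/(-2160*I*√10 - 366228) = 1/(-366228 - 2160*I*√10)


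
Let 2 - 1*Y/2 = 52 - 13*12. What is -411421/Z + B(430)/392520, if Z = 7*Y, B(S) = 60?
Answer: -1345757349/4854164 ≈ -277.24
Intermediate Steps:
Y = 212 (Y = 4 - 2*(52 - 13*12) = 4 - 2*(52 - 156) = 4 - 2*(-104) = 4 + 208 = 212)
Z = 1484 (Z = 7*212 = 1484)
-411421/Z + B(430)/392520 = -411421/1484 + 60/392520 = -411421*1/1484 + 60*(1/392520) = -411421/1484 + 1/6542 = -1345757349/4854164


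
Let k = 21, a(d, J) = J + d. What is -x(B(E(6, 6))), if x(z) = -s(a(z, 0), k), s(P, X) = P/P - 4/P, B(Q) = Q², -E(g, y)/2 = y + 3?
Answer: 80/81 ≈ 0.98765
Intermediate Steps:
E(g, y) = -6 - 2*y (E(g, y) = -2*(y + 3) = -2*(3 + y) = -6 - 2*y)
s(P, X) = 1 - 4/P
x(z) = -(-4 + z)/z (x(z) = -(-4 + (0 + z))/(0 + z) = -(-4 + z)/z)
-x(B(E(6, 6))) = -(4 - (-6 - 2*6)²)/((-6 - 2*6)²) = -(4 - (-6 - 12)²)/((-6 - 12)²) = -(4 - 1*(-18)²)/((-18)²) = -(4 - 1*324)/324 = -(4 - 324)/324 = -(-320)/324 = -1*(-80/81) = 80/81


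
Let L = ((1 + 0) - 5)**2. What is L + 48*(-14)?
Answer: -656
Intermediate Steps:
L = 16 (L = (1 - 5)**2 = (-4)**2 = 16)
L + 48*(-14) = 16 + 48*(-14) = 16 - 672 = -656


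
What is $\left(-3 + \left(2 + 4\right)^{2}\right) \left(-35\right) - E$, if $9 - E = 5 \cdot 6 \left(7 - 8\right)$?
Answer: $-1194$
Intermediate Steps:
$E = 39$ ($E = 9 - 5 \cdot 6 \left(7 - 8\right) = 9 - 30 \left(7 - 8\right) = 9 - 30 \left(-1\right) = 9 - -30 = 9 + 30 = 39$)
$\left(-3 + \left(2 + 4\right)^{2}\right) \left(-35\right) - E = \left(-3 + \left(2 + 4\right)^{2}\right) \left(-35\right) - 39 = \left(-3 + 6^{2}\right) \left(-35\right) - 39 = \left(-3 + 36\right) \left(-35\right) - 39 = 33 \left(-35\right) - 39 = -1155 - 39 = -1194$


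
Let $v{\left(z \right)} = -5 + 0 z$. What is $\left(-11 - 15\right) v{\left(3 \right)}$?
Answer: $130$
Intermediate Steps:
$v{\left(z \right)} = -5$ ($v{\left(z \right)} = -5 + 0 = -5$)
$\left(-11 - 15\right) v{\left(3 \right)} = \left(-11 - 15\right) \left(-5\right) = \left(-26\right) \left(-5\right) = 130$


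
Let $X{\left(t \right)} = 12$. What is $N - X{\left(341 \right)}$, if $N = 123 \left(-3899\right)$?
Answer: $-479589$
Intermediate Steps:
$N = -479577$
$N - X{\left(341 \right)} = -479577 - 12 = -479589$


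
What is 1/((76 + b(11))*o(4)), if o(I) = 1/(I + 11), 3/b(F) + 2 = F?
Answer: 45/229 ≈ 0.19651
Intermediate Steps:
b(F) = 3/(-2 + F)
o(I) = 1/(11 + I)
1/((76 + b(11))*o(4)) = 1/((76 + 3/(-2 + 11))/(11 + 4)) = 1/((76 + 3/9)/15) = 1/((76 + 3*(1/9))*(1/15)) = 1/((76 + 1/3)*(1/15)) = 1/((229/3)*(1/15)) = 1/(229/45) = 45/229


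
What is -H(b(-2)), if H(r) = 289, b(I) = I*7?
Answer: -289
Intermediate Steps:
b(I) = 7*I
-H(b(-2)) = -1*289 = -289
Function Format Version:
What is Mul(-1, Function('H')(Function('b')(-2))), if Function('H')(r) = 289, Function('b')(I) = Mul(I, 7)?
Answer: -289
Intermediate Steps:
Function('b')(I) = Mul(7, I)
Mul(-1, Function('H')(Function('b')(-2))) = Mul(-1, 289) = -289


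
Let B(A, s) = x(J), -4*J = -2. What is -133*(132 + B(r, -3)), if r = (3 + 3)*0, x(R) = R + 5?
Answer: -36575/2 ≈ -18288.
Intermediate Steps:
J = 1/2 (J = -1/4*(-2) = 1/2 ≈ 0.50000)
x(R) = 5 + R
r = 0 (r = 6*0 = 0)
B(A, s) = 11/2 (B(A, s) = 5 + 1/2 = 11/2)
-133*(132 + B(r, -3)) = -133*(132 + 11/2) = -133*275/2 = -36575/2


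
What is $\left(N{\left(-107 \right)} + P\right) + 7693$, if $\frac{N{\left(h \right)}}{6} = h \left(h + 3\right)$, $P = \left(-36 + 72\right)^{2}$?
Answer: $75757$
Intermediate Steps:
$P = 1296$ ($P = 36^{2} = 1296$)
$N{\left(h \right)} = 6 h \left(3 + h\right)$ ($N{\left(h \right)} = 6 h \left(h + 3\right) = 6 h \left(3 + h\right)$)
$\left(N{\left(-107 \right)} + P\right) + 7693 = \left(6 \left(-107\right) \left(3 - 107\right) + 1296\right) + 7693 = \left(6 \left(-107\right) \left(-104\right) + 1296\right) + 7693 = \left(66768 + 1296\right) + 7693 = 68064 + 7693 = 75757$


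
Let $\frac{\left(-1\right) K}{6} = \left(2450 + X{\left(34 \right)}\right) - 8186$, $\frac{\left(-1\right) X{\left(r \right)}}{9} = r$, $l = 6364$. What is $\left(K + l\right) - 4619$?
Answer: $37997$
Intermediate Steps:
$X{\left(r \right)} = - 9 r$
$K = 36252$ ($K = - 6 \left(\left(2450 - 306\right) - 8186\right) = - 6 \left(2144 - 8186\right) = \left(-6\right) \left(-6042\right) = 36252$)
$\left(K + l\right) - 4619 = \left(36252 + 6364\right) - 4619 = 42616 - 4619 = 37997$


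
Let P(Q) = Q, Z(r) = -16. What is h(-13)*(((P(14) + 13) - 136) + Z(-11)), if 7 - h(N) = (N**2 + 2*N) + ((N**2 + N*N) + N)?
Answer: 57625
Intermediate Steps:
h(N) = 7 - 3*N - 3*N**2 (h(N) = 7 - ((N**2 + 2*N) + ((N**2 + N*N) + N)) = 7 - ((N**2 + 2*N) + ((N**2 + N**2) + N)) = 7 - ((N**2 + 2*N) + (2*N**2 + N)) = 7 - ((N**2 + 2*N) + (N + 2*N**2)) = 7 - (3*N + 3*N**2) = 7 + (-3*N - 3*N**2) = 7 - 3*N - 3*N**2)
h(-13)*(((P(14) + 13) - 136) + Z(-11)) = (7 - 3*(-13) - 3*(-13)**2)*(((14 + 13) - 136) - 16) = (7 + 39 - 3*169)*((27 - 136) - 16) = (7 + 39 - 507)*(-109 - 16) = -461*(-125) = 57625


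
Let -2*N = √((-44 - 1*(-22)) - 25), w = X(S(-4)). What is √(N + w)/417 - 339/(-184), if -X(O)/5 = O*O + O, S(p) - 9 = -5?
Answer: 339/184 + √(-400 - 2*I*√47)/834 ≈ 1.8428 - 0.023984*I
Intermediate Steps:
S(p) = 4 (S(p) = 9 - 5 = 4)
X(O) = -5*O - 5*O² (X(O) = -5*(O*O + O) = -5*(O² + O) = -5*(O + O²) = -5*O - 5*O²)
w = -100 (w = -5*4*(1 + 4) = -5*4*5 = -100)
N = -I*√47/2 (N = -√((-44 - 1*(-22)) - 25)/2 = -√((-44 + 22) - 25)/2 = -√(-22 - 25)/2 = -I*√47/2 ≈ -3.4278*I)
√(N + w)/417 - 339/(-184) = √(-I*√47/2 - 100)/417 - 339/(-184) = √(-100 - I*√47/2)*(1/417) - 339*(-1/184) = √(-100 - I*√47/2)/417 + 339/184 = 339/184 + √(-100 - I*√47/2)/417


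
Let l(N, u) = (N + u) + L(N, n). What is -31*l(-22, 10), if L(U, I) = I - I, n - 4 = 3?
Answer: 372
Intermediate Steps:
n = 7 (n = 4 + 3 = 7)
L(U, I) = 0
l(N, u) = N + u (l(N, u) = (N + u) + 0 = N + u)
-31*l(-22, 10) = -31*(-22 + 10) = -31*(-12) = 372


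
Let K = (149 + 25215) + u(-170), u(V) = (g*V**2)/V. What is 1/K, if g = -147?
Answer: 1/50354 ≈ 1.9859e-5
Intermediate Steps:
u(V) = -147*V (u(V) = (-147*V**2)/V = -147*V)
K = 50354 (K = (149 + 25215) - 147*(-170) = 25364 + 24990 = 50354)
1/K = 1/50354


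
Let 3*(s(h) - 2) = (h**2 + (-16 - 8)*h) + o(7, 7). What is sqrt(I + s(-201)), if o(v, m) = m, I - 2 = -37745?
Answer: I*sqrt(203973)/3 ≈ 150.54*I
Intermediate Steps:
I = -37743 (I = 2 - 37745 = -37743)
s(h) = 13/3 - 8*h + h**2/3 (s(h) = 2 + ((h**2 + (-16 - 8)*h) + 7)/3 = 2 + ((h**2 - 24*h) + 7)/3 = 2 + (7 + h**2 - 24*h)/3 = 2 + (7/3 - 8*h + h**2/3) = 13/3 - 8*h + h**2/3)
sqrt(I + s(-201)) = sqrt(-37743 + (13/3 - 8*(-201) + (1/3)*(-201)**2)) = sqrt(-37743 + (13/3 + 1608 + (1/3)*40401)) = sqrt(-37743 + (13/3 + 1608 + 13467)) = sqrt(-37743 + 45238/3) = sqrt(-67991/3) = I*sqrt(203973)/3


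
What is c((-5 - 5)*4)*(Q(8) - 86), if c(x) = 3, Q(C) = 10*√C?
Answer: -258 + 60*√2 ≈ -173.15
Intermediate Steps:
c((-5 - 5)*4)*(Q(8) - 86) = 3*(10*√8 - 86) = 3*(10*(2*√2) - 86) = 3*(20*√2 - 86) = 3*(-86 + 20*√2) = -258 + 60*√2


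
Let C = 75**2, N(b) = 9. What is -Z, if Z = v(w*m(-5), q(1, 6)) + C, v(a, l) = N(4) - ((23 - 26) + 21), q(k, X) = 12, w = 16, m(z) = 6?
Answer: -5616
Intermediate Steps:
C = 5625
v(a, l) = -9 (v(a, l) = 9 - ((23 - 26) + 21) = 9 - (-3 + 21) = 9 - 1*18 = 9 - 18 = -9)
Z = 5616 (Z = -9 + 5625 = 5616)
-Z = -1*5616 = -5616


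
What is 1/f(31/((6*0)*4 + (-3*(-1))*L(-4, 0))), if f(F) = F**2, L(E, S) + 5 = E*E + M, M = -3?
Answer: 576/961 ≈ 0.59938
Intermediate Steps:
L(E, S) = -8 + E**2 (L(E, S) = -5 + (E*E - 3) = -5 + (E**2 - 3) = -5 + (-3 + E**2) = -8 + E**2)
1/f(31/((6*0)*4 + (-3*(-1))*L(-4, 0))) = 1/((31/((6*0)*4 + (-3*(-1))*(-8 + (-4)**2)))**2) = 1/((31/(0*4 + 3*(-8 + 16)))**2) = 1/((31/(0 + 3*8))**2) = 1/((31/(0 + 24))**2) = 1/((31/24)**2) = 1/(961/576) = 576/961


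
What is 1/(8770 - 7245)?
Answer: 1/1525 ≈ 0.00065574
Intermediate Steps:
1/(8770 - 7245) = 1/1525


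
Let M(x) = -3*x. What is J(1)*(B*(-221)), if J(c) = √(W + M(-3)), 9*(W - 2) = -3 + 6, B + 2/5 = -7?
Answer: 8177*√102/15 ≈ 5505.6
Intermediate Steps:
B = -37/5 (B = -⅖ - 7 = -37/5 ≈ -7.4000)
W = 7/3 (W = 2 + (-3 + 6)/9 = 2 + (⅑)*3 = 2 + ⅓ = 7/3 ≈ 2.3333)
J(c) = √102/3 (J(c) = √(7/3 - 3*(-3)) = √(7/3 + 9) = √(34/3) = √102/3)
J(1)*(B*(-221)) = (√102/3)*(-37/5*(-221)) = (√102/3)*(8177/5) = 8177*√102/15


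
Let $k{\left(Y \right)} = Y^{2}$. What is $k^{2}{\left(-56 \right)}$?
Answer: $9834496$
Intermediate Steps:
$k^{2}{\left(-56 \right)} = \left(\left(-56\right)^{2}\right)^{2} = 3136^{2} = 9834496$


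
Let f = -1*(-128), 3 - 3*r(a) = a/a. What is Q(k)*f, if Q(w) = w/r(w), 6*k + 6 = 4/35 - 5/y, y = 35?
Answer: -6752/35 ≈ -192.91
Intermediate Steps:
r(a) = ⅔ (r(a) = 1 - a/(3*a) = 1 - ⅓*1 = 1 - ⅓ = ⅔)
k = -211/210 (k = -1 + (4/35 - 5/35)/6 = -1 + (4*(1/35) - 5*1/35)/6 = -1 + (4/35 - ⅐)/6 = -1 + (⅙)*(-1/35) = -1 - 1/210 = -211/210 ≈ -1.0048)
Q(w) = 3*w/2 (Q(w) = w/(⅔) = w*(3/2) = 3*w/2)
f = 128
Q(k)*f = ((3/2)*(-211/210))*128 = -211/140*128 = -6752/35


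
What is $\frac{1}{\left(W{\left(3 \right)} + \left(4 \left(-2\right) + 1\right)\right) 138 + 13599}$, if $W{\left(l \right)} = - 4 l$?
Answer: $\frac{1}{10977} \approx 9.11 \cdot 10^{-5}$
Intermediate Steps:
$\frac{1}{\left(W{\left(3 \right)} + \left(4 \left(-2\right) + 1\right)\right) 138 + 13599} = \frac{1}{\left(\left(-4\right) 3 + \left(4 \left(-2\right) + 1\right)\right) 138 + 13599} = \frac{1}{\left(-12 + \left(-8 + 1\right)\right) 138 + 13599} = \frac{1}{\left(-12 - 7\right) 138 + 13599} = \frac{1}{\left(-19\right) 138 + 13599} = \frac{1}{-2622 + 13599} = \frac{1}{10977}$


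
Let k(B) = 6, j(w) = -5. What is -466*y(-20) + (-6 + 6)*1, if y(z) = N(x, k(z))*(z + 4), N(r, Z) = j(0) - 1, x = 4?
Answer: -44736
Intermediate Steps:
N(r, Z) = -6 (N(r, Z) = -5 - 1 = -6)
y(z) = -24 - 6*z (y(z) = -6*(z + 4) = -6*(4 + z) = -24 - 6*z)
-466*y(-20) + (-6 + 6)*1 = -466*(-24 - 6*(-20)) + (-6 + 6)*1 = -466*(-24 + 120) + 0*1 = -466*96 + 0 = -44736 + 0 = -44736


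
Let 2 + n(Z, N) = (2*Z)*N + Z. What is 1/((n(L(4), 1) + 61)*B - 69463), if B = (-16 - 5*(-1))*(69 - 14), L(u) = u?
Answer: -1/112418 ≈ -8.8954e-6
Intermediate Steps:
B = -605 (B = (-16 + 5)*55 = -11*55 = -605)
n(Z, N) = -2 + Z + 2*N*Z (n(Z, N) = -2 + ((2*Z)*N + Z) = -2 + (2*N*Z + Z) = -2 + (Z + 2*N*Z) = -2 + Z + 2*N*Z)
1/((n(L(4), 1) + 61)*B - 69463) = 1/(((-2 + 4 + 2*1*4) + 61)*(-605) - 69463) = 1/(((-2 + 4 + 8) + 61)*(-605) - 69463) = 1/((10 + 61)*(-605) - 69463) = 1/(71*(-605) - 69463) = 1/(-42955 - 69463) = 1/(-112418) = -1/112418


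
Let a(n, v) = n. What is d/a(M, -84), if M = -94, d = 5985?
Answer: -5985/94 ≈ -63.670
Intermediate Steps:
d/a(M, -84) = 5985/(-94) = 5985*(-1/94) = -5985/94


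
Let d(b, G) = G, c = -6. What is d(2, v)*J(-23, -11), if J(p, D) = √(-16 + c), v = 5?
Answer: 5*I*√22 ≈ 23.452*I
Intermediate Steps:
J(p, D) = I*√22 (J(p, D) = √(-16 - 6) = √(-22) = I*√22)
d(2, v)*J(-23, -11) = 5*(I*√22) = 5*I*√22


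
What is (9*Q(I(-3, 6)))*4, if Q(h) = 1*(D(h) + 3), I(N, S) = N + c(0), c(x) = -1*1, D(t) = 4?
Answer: 252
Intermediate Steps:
c(x) = -1
I(N, S) = -1 + N (I(N, S) = N - 1 = -1 + N)
Q(h) = 7 (Q(h) = 1*(4 + 3) = 1*7 = 7)
(9*Q(I(-3, 6)))*4 = (9*7)*4 = 63*4 = 252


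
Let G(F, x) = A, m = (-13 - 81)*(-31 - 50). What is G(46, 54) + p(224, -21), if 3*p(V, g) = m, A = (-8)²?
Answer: 2602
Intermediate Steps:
A = 64
m = 7614 (m = -94*(-81) = 7614)
p(V, g) = 2538 (p(V, g) = (⅓)*7614 = 2538)
G(F, x) = 64
G(46, 54) + p(224, -21) = 64 + 2538 = 2602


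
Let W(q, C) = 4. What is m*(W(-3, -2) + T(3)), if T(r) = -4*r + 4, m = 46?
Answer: -184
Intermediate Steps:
T(r) = 4 - 4*r
m*(W(-3, -2) + T(3)) = 46*(4 + (4 - 4*3)) = 46*(4 + (4 - 12)) = 46*(4 - 8) = 46*(-4) = -184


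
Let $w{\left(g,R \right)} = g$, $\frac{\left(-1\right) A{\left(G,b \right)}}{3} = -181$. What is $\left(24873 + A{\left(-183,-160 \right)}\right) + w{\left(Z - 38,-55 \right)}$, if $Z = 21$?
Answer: $25399$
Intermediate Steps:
$A{\left(G,b \right)} = 543$ ($A{\left(G,b \right)} = \left(-3\right) \left(-181\right) = 543$)
$\left(24873 + A{\left(-183,-160 \right)}\right) + w{\left(Z - 38,-55 \right)} = \left(24873 + 543\right) + \left(21 - 38\right) = 25416 - 17 = 25399$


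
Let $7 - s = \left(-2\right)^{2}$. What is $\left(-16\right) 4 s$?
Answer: $-192$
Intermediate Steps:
$s = 3$ ($s = 7 - \left(-2\right)^{2} = 7 - 4 = 3$)
$\left(-16\right) 4 s = \left(-16\right) 4 \cdot 3 = \left(-64\right) 3 = -192$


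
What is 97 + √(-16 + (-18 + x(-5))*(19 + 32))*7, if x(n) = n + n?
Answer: 97 + 266*I ≈ 97.0 + 266.0*I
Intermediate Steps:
x(n) = 2*n
97 + √(-16 + (-18 + x(-5))*(19 + 32))*7 = 97 + √(-16 + (-18 + 2*(-5))*(19 + 32))*7 = 97 + √(-16 + (-18 - 10)*51)*7 = 97 + √(-16 - 28*51)*7 = 97 + √(-16 - 1428)*7 = 97 + √(-1444)*7 = 97 + (38*I)*7 = 97 + 266*I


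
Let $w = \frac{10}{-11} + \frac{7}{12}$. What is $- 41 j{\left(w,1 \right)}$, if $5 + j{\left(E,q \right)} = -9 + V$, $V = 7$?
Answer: $287$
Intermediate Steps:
$w = - \frac{43}{132}$ ($w = 10 \left(- \frac{1}{11}\right) + 7 \cdot \frac{1}{12} = - \frac{10}{11} + \frac{7}{12} = - \frac{43}{132} \approx -0.32576$)
$j{\left(E,q \right)} = -7$ ($j{\left(E,q \right)} = -5 + \left(-9 + 7\right) = -5 - 2 = -7$)
$- 41 j{\left(w,1 \right)} = \left(-41\right) \left(-7\right) = 287$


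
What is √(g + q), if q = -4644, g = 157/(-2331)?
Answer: I*√2803758139/777 ≈ 68.147*I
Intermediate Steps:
g = -157/2331 (g = 157*(-1/2331) = -157/2331 ≈ -0.067353)
√(g + q) = √(-157/2331 - 4644) = √(-10825321/2331) = I*√2803758139/777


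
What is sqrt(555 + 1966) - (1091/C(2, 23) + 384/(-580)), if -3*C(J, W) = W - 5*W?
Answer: -465753/13340 + sqrt(2521) ≈ 15.296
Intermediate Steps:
C(J, W) = 4*W/3 (C(J, W) = -(W - 5*W)/3 = -(-4)*W/3 = 4*W/3)
sqrt(555 + 1966) - (1091/C(2, 23) + 384/(-580)) = sqrt(555 + 1966) - (1091/(((4/3)*23)) + 384/(-580)) = sqrt(2521) - (1091/(92/3) + 384*(-1/580)) = sqrt(2521) - (1091*(3/92) - 96/145) = sqrt(2521) - (3273/92 - 96/145) = sqrt(2521) - 1*465753/13340 = sqrt(2521) - 465753/13340 = -465753/13340 + sqrt(2521)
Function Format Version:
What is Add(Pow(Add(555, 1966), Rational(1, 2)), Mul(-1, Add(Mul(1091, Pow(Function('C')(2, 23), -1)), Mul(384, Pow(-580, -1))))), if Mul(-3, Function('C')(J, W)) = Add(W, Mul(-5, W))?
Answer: Add(Rational(-465753, 13340), Pow(2521, Rational(1, 2))) ≈ 15.296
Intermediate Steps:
Function('C')(J, W) = Mul(Rational(4, 3), W) (Function('C')(J, W) = Mul(Rational(-1, 3), Add(W, Mul(-5, W))) = Mul(Rational(-1, 3), Mul(-4, W)) = Mul(Rational(4, 3), W))
Add(Pow(Add(555, 1966), Rational(1, 2)), Mul(-1, Add(Mul(1091, Pow(Function('C')(2, 23), -1)), Mul(384, Pow(-580, -1))))) = Add(Pow(Add(555, 1966), Rational(1, 2)), Mul(-1, Add(Mul(1091, Pow(Mul(Rational(4, 3), 23), -1)), Mul(384, Pow(-580, -1))))) = Add(Pow(2521, Rational(1, 2)), Mul(-1, Add(Mul(1091, Pow(Rational(92, 3), -1)), Mul(384, Rational(-1, 580))))) = Add(Pow(2521, Rational(1, 2)), Mul(-1, Add(Mul(1091, Rational(3, 92)), Rational(-96, 145)))) = Add(Pow(2521, Rational(1, 2)), Mul(-1, Add(Rational(3273, 92), Rational(-96, 145)))) = Add(Pow(2521, Rational(1, 2)), Mul(-1, Rational(465753, 13340))) = Add(Pow(2521, Rational(1, 2)), Rational(-465753, 13340)) = Add(Rational(-465753, 13340), Pow(2521, Rational(1, 2)))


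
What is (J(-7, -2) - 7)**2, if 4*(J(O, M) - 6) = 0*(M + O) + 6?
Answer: 1/4 ≈ 0.25000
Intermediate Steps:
J(O, M) = 15/2 (J(O, M) = 6 + (0*(M + O) + 6)/4 = 6 + (0 + 6)/4 = 6 + (1/4)*6 = 6 + 3/2 = 15/2)
(J(-7, -2) - 7)**2 = (15/2 - 7)**2 = (1/2)**2 = 1/4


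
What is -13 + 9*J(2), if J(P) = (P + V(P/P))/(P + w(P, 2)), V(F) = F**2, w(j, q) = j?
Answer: -25/4 ≈ -6.2500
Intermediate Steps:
J(P) = (1 + P)/(2*P) (J(P) = (P + (P/P)**2)/(P + P) = (P + 1**2)/((2*P)) = (P + 1)*(1/(2*P)) = (1 + P)*(1/(2*P)) = (1 + P)/(2*P))
-13 + 9*J(2) = -13 + 9*((1/2)*(1 + 2)/2) = -13 + 9*((1/2)*(1/2)*3) = -13 + 9*(3/4) = -13 + 27/4 = -25/4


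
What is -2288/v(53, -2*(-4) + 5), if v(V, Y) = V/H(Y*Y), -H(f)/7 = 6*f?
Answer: 16240224/53 ≈ 3.0642e+5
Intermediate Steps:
H(f) = -42*f
v(V, Y) = -V/(42*Y²) (v(V, Y) = V/((-42*Y*Y)) = V/((-42*Y²)) = V*(-1/(42*Y²)) = -V/(42*Y²))
-2288/v(53, -2*(-4) + 5) = -2288*(-42*(-2*(-4) + 5)²/53) = -2288*(-42*(8 + 5)²/53) = -2288/((-1/42*53/13²)) = -2288/((-1/42*53*1/169)) = -2288/(-53/7098) = -2288*(-7098/53) = 16240224/53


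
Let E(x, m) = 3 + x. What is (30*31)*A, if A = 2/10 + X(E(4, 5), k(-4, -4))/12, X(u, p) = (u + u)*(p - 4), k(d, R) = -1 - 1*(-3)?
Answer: -1984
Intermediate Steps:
k(d, R) = 2 (k(d, R) = -1 + 3 = 2)
X(u, p) = 2*u*(-4 + p) (X(u, p) = (2*u)*(-4 + p) = 2*u*(-4 + p))
A = -32/15 (A = 2/10 + (2*(3 + 4)*(-4 + 2))/12 = 2*(⅒) + (2*7*(-2))*(1/12) = ⅕ - 28*1/12 = ⅕ - 7/3 = -32/15 ≈ -2.1333)
(30*31)*A = (30*31)*(-32/15) = 930*(-32/15) = -1984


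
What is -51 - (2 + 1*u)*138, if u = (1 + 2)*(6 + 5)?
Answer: -4881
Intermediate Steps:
u = 33 (u = 3*11 = 33)
-51 - (2 + 1*u)*138 = -51 - (2 + 1*33)*138 = -51 - (2 + 33)*138 = -51 - 1*35*138 = -51 - 35*138 = -51 - 4830 = -4881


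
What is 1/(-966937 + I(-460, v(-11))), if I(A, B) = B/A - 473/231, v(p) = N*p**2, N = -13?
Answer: -9660/9340598167 ≈ -1.0342e-6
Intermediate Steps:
v(p) = -13*p**2
I(A, B) = -43/21 + B/A (I(A, B) = B/A - 473*1/231 = B/A - 43/21 = -43/21 + B/A)
1/(-966937 + I(-460, v(-11))) = 1/(-966937 + (-43/21 - 13*(-11)**2/(-460))) = 1/(-966937 + (-43/21 - 13*121*(-1/460))) = 1/(-966937 + (-43/21 - 1573*(-1/460))) = 1/(-966937 + (-43/21 + 1573/460)) = 1/(-966937 + 13253/9660) = 1/(-9340598167/9660) = -9660/9340598167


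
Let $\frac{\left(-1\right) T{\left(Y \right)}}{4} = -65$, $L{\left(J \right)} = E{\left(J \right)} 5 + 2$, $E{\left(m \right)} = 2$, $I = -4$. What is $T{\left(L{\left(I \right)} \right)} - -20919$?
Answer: $21179$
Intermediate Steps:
$L{\left(J \right)} = 12$ ($L{\left(J \right)} = 2 \cdot 5 + 2 = 10 + 2 = 12$)
$T{\left(Y \right)} = 260$ ($T{\left(Y \right)} = \left(-4\right) \left(-65\right) = 260$)
$T{\left(L{\left(I \right)} \right)} - -20919 = 260 - -20919 = 260 + 20919 = 21179$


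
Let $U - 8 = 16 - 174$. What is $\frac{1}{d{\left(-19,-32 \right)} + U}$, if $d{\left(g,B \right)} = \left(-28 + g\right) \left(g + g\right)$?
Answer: $\frac{1}{1636} \approx 0.00061125$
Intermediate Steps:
$d{\left(g,B \right)} = 2 g \left(-28 + g\right)$ ($d{\left(g,B \right)} = \left(-28 + g\right) 2 g = 2 g \left(-28 + g\right)$)
$U = -150$ ($U = 8 + \left(16 - 174\right) = 8 - 158 = -150$)
$\frac{1}{d{\left(-19,-32 \right)} + U} = \frac{1}{2 \left(-19\right) \left(-28 - 19\right) - 150} = \frac{1}{2 \left(-19\right) \left(-47\right) - 150} = \frac{1}{1786 - 150} = \frac{1}{1636}$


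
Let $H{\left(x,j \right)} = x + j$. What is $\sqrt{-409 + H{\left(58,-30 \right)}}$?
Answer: $i \sqrt{381} \approx 19.519 i$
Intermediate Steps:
$H{\left(x,j \right)} = j + x$
$\sqrt{-409 + H{\left(58,-30 \right)}} = \sqrt{-409 + \left(-30 + 58\right)} = \sqrt{-409 + 28} = \sqrt{-381} = i \sqrt{381}$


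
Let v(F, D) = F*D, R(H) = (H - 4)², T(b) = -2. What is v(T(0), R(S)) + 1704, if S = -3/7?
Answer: 81574/49 ≈ 1664.8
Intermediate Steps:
S = -3/7 (S = -3*⅐ = -3/7 ≈ -0.42857)
R(H) = (-4 + H)²
v(F, D) = D*F
v(T(0), R(S)) + 1704 = (-4 - 3/7)²*(-2) + 1704 = (-31/7)²*(-2) + 1704 = (961/49)*(-2) + 1704 = -1922/49 + 1704 = 81574/49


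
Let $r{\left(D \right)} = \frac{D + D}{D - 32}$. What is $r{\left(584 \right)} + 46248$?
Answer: $\frac{3191258}{69} \approx 46250.0$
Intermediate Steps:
$r{\left(D \right)} = \frac{2 D}{-32 + D}$
$r{\left(584 \right)} + 46248 = 2 \cdot 584 \frac{1}{-32 + 584} + 46248 = 2 \cdot 584 \cdot \frac{1}{552} + 46248 = \frac{146}{69} + 46248 = \frac{3191258}{69}$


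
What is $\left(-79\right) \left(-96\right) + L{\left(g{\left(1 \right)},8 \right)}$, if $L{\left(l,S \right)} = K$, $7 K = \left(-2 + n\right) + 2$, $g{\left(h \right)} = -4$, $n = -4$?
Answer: $\frac{53084}{7} \approx 7583.4$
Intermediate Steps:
$K = - \frac{4}{7}$ ($K = \frac{\left(-2 - 4\right) + 2}{7} = \frac{-6 + 2}{7} = \frac{1}{7} \left(-4\right) = - \frac{4}{7} \approx -0.57143$)
$L{\left(l,S \right)} = - \frac{4}{7}$
$\left(-79\right) \left(-96\right) + L{\left(g{\left(1 \right)},8 \right)} = \left(-79\right) \left(-96\right) - \frac{4}{7} = 7584 - \frac{4}{7} = \frac{53084}{7}$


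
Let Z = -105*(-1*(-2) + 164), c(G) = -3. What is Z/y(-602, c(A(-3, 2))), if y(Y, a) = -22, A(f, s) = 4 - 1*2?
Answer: 8715/11 ≈ 792.27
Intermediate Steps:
A(f, s) = 2 (A(f, s) = 4 - 2 = 2)
Z = -17430 (Z = -105*(2 + 164) = -105*166 = -17430)
Z/y(-602, c(A(-3, 2))) = -17430/(-22) = -17430*(-1/22) = 8715/11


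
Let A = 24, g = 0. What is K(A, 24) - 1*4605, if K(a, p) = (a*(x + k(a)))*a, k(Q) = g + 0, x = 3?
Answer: -2877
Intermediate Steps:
k(Q) = 0 (k(Q) = 0 + 0 = 0)
K(a, p) = 3*a² (K(a, p) = (a*(3 + 0))*a = (a*3)*a = (3*a)*a = 3*a²)
K(A, 24) - 1*4605 = 3*24² - 1*4605 = 3*576 - 4605 = 1728 - 4605 = -2877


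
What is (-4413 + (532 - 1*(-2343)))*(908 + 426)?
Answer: -2051692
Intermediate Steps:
(-4413 + (532 - 1*(-2343)))*(908 + 426) = (-4413 + (532 + 2343))*1334 = (-4413 + 2875)*1334 = -1538*1334 = -2051692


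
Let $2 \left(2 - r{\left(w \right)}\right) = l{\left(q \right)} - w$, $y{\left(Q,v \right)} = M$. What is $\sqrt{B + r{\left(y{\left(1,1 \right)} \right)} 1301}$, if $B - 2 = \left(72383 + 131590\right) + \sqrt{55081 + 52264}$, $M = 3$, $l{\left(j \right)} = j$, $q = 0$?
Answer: $\frac{\sqrt{834114 + 4 \sqrt{107345}}}{2} \approx 457.01$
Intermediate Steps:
$y{\left(Q,v \right)} = 3$
$r{\left(w \right)} = 2 + \frac{w}{2}$ ($r{\left(w \right)} = 2 - \frac{0 - w}{2} = 2 - \frac{\left(-1\right) w}{2} = 2 + \frac{w}{2}$)
$B = 203975 + \sqrt{107345}$ ($B = 2 + \left(\left(72383 + 131590\right) + \sqrt{55081 + 52264}\right) = 2 + \left(203973 + \sqrt{107345}\right) = 203975 + \sqrt{107345} \approx 2.043 \cdot 10^{5}$)
$\sqrt{B + r{\left(y{\left(1,1 \right)} \right)} 1301} = \sqrt{\left(203975 + \sqrt{107345}\right) + \left(2 + \frac{1}{2} \cdot 3\right) 1301} = \sqrt{\left(203975 + \sqrt{107345}\right) + \left(2 + \frac{3}{2}\right) 1301} = \sqrt{\left(203975 + \sqrt{107345}\right) + \frac{7}{2} \cdot 1301} = \sqrt{\left(203975 + \sqrt{107345}\right) + \frac{9107}{2}} = \sqrt{\frac{417057}{2} + \sqrt{107345}}$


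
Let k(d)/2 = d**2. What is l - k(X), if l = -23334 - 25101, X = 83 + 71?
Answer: -95867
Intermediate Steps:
X = 154
l = -48435
k(d) = 2*d**2
l - k(X) = -48435 - 2*154**2 = -48435 - 2*23716 = -48435 - 1*47432 = -48435 - 47432 = -95867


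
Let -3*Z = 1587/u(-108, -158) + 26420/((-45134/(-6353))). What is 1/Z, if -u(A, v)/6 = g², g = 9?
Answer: -10967562/13583609117 ≈ -0.00080741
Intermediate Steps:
u(A, v) = -486 (u(A, v) = -6*9² = -6*81 = -486)
Z = -13583609117/10967562 (Z = -(1587/(-486) + 26420/((-45134/(-6353))))/3 = -(1587*(-1/486) + 26420/((-45134*(-1/6353))))/3 = -(-529/162 + 26420/(45134/6353))/3 = -(-529/162 + 26420*(6353/45134))/3 = -(-529/162 + 83923130/22567)/3 = -⅓*13583609117/3655854 = -13583609117/10967562 ≈ -1238.5)
1/Z = 1/(-13583609117/10967562) = -10967562/13583609117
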